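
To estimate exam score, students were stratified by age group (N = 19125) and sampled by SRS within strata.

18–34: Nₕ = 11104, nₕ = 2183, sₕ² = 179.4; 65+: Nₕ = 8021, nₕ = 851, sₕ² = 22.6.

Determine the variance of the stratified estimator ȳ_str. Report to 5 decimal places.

Var(ȳ_str) = Σₕ Wₕ²(1 − fₕ)sₕ²/nₕ with Wₕ = Nₕ/N, N = 19125.
18–34: Wₕ = 0.58060131; term = 0.58060131²·(1 − 0.19659582)·179.4/2183 = 0.022256599.
65+: Wₕ = 0.41939869; term = 0.41939869²·(1 − 0.10609650)·22.6/851 = 0.0041756459.
Sum = 0.026432245.

0.02643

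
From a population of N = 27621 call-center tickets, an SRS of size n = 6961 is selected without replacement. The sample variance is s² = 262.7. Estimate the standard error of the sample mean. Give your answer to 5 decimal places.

Under SRS without replacement, Var(ȳ) = (1 − f)·s²/n with f = n/N = 6961/27621 = 0.25201839.
Var(ȳ) = (1 − 0.25201839)·262.7/6961 = 0.74798161·0.037738831 = 0.028227951.
SE(ȳ) = √(0.028227951) = 0.16801.

0.16801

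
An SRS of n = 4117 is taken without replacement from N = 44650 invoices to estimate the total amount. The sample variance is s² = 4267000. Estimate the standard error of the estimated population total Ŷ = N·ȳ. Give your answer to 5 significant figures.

1.3696 × 10^6

Var(Ŷ) = N²·Var(ȳ) = N²·(1 − n/N)·s²/n.
f = 4117/44650 = 0.09220605; Var(ȳ) = 0.90779395·4267000/4117 = 940.86879.
Var(Ŷ) = 44650² · 940.86879 = 1.8757372 × 10^12.
SE(Ŷ) = √(1.8757372 × 10^12) = 1.3696 × 10^6.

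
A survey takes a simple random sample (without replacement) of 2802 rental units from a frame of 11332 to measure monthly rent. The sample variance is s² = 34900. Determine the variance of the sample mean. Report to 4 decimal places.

Under SRS without replacement, Var(ȳ) = (1 − f)·s²/n with f = n/N = 2802/11332 = 0.24726438.
Var(ȳ) = (1 − 0.24726438)·34900/2802 = 0.75273562·12.455389 = 9.3756149.

9.3756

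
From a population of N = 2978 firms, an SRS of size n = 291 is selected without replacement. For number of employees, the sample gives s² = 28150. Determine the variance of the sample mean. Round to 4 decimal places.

Under SRS without replacement, Var(ȳ) = (1 − f)·s²/n with f = n/N = 291/2978 = 0.09771659.
Var(ȳ) = (1 − 0.09771659)·28150/291 = 0.90228341·96.735395 = 87.282742.

87.2827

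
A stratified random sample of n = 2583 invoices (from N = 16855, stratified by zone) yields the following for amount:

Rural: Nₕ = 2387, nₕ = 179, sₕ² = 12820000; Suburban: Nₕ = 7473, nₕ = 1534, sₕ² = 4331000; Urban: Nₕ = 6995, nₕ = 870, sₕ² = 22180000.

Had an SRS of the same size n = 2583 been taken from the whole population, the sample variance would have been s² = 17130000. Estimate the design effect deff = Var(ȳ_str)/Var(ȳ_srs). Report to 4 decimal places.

0.9998

Var(ȳ_str) = Σ Wₕ²(1−fₕ)sₕ²/nₕ with Wₕ = Nₕ/16855:
  Rural: (2387/16855)²·(1−179/2387)·12820000/179 = 1328.7062
  Suburban: (7473/16855)²·(1−1534/7473)·4331000/1534 = 441.07619
  Urban: (6995/16855)²·(1−870/6995)·22180000/870 = 3844.8428
  → Var(ȳ_str) = 5614.6252.
Var(ȳ_srs) = (1 − 2583/16855)·17130000/2583 = 5615.5078.
deff = 5614.6252 / 5615.5078 = 0.9998.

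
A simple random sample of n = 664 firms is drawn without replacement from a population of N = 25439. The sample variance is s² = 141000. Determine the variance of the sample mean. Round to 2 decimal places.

206.81

Under SRS without replacement, Var(ȳ) = (1 − f)·s²/n with f = n/N = 664/25439 = 0.02610165.
Var(ȳ) = (1 − 0.02610165)·141000/664 = 0.97389835·212.3494 = 206.80673.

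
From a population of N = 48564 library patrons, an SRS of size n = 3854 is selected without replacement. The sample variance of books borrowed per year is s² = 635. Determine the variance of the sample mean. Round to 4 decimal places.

0.1517

Under SRS without replacement, Var(ȳ) = (1 − f)·s²/n with f = n/N = 3854/48564 = 0.07935920.
Var(ȳ) = (1 − 0.07935920)·635/3854 = 0.92064080·0.16476388 = 0.15168835.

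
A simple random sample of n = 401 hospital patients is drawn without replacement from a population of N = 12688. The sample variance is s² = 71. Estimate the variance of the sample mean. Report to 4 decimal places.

0.1715

Under SRS without replacement, Var(ȳ) = (1 − f)·s²/n with f = n/N = 401/12688 = 0.03160467.
Var(ȳ) = (1 − 0.03160467)·71/401 = 0.96839533·0.17705736 = 0.17146152.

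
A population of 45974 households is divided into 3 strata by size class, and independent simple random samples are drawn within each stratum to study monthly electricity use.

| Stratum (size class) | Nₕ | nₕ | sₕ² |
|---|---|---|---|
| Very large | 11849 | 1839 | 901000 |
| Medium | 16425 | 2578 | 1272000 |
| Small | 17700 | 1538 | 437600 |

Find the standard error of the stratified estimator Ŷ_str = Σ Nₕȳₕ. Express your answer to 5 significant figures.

Var(Ŷ_str) = Σₕ Nₕ²(1 − fₕ)sₕ²/nₕ.
Very large: 11849²·(1 − 1839/11849)·901000/1839 = 5.8111066 × 10^10.
Medium: 16425²·(1 − 2578/16425)·1272000/2578 = 1.1221871 × 10^11.
Small: 17700²·(1 − 1538/17700)·437600/1538 = 8.1393429 × 10^10.
Sum = 2.5172321 × 10^11.
SE = √(2.5172321 × 10^11) = 501720.

501720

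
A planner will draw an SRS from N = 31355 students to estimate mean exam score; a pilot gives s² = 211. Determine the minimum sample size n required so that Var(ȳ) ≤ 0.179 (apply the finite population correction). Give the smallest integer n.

Without fpc, n₀ = s²/D = 211/0.179 = 1178.7709.
With fpc, (1 − n/N)·s²/n ≤ D requires n ≥ n₀/(1 + n₀/N) = 1178.7709/(1 + 1178.7709/31355) = 1136.0614.
Rounding up, n = 1137.

1137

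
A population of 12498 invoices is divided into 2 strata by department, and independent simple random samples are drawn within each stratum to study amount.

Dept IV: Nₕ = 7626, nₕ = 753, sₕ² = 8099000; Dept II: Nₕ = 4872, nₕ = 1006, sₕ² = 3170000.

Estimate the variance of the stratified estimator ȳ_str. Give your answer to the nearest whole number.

Var(ȳ_str) = Σₕ Wₕ²(1 − fₕ)sₕ²/nₕ with Wₕ = Nₕ/N, N = 12498.
Dept IV: Wₕ = 0.61017763; term = 0.61017763²·(1 − 0.09874115)·8099000/753 = 3609.0968.
Dept II: Wₕ = 0.38982237; term = 0.38982237²·(1 − 0.20648604)·3170000/1006 = 379.97005.
Sum = 3989.0669.

3989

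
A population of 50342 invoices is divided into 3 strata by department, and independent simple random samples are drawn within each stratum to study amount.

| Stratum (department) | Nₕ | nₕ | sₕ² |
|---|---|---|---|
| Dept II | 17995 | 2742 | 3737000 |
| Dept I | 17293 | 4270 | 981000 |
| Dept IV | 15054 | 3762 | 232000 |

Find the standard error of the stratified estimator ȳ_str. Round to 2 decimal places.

Var(ȳ_str) = Σₕ Wₕ²(1 − fₕ)sₕ²/nₕ with Wₕ = Nₕ/N, N = 50342.
Dept II: Wₕ = 0.35745501; term = 0.35745501²·(1 − 0.15237566)·3737000/2742 = 147.60526.
Dept I: Wₕ = 0.34351039; term = 0.34351039²·(1 − 0.24692072)·981000/4270 = 20.415573.
Dept IV: Wₕ = 0.29903460; term = 0.29903460²·(1 − 0.24990036)·232000/3762 = 4.1364811.
Sum = 172.15731.
SE = √(172.15731) = 13.12.

13.12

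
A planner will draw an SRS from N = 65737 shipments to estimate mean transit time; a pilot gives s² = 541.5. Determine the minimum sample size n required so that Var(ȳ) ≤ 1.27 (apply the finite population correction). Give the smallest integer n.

424

Without fpc, n₀ = s²/D = 541.5/1.27 = 426.3780.
With fpc, (1 − n/N)·s²/n ≤ D requires n ≥ n₀/(1 + n₀/N) = 426.3780/(1 + 426.3780/65737) = 423.6303.
Rounding up, n = 424.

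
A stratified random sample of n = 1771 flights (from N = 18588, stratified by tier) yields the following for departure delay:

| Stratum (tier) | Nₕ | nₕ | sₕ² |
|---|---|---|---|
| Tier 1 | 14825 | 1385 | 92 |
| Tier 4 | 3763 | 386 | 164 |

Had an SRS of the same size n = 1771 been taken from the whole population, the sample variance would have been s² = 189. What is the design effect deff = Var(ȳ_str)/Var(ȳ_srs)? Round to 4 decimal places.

0.5586

Var(ȳ_str) = Σ Wₕ²(1−fₕ)sₕ²/nₕ with Wₕ = Nₕ/18588:
  Tier 1: (14825/18588)²·(1−1385/14825)·92/1385 = 0.038305991
  Tier 4: (3763/18588)²·(1−386/3763)·164/386 = 0.015626312
  → Var(ȳ_str) = 0.053932303.
Var(ȳ_srs) = (1 − 1771/18588)·189/1771 = 0.096551517.
deff = 0.053932303 / 0.096551517 = 0.5586.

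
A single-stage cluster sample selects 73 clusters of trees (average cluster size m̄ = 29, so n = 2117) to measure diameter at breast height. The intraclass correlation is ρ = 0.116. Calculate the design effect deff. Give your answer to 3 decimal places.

deff = 1 + (29 − 1)·0.116 = 1 + 3.248 = 4.248.

4.248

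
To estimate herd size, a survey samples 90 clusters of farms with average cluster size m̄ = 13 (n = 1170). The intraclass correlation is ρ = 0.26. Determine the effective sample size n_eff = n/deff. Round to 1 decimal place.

284.0

deff = 1 + (13 − 1)·0.26 = 1 + 3.12 = 4.12.
n_eff = 1170 / 4.12 = 284.0.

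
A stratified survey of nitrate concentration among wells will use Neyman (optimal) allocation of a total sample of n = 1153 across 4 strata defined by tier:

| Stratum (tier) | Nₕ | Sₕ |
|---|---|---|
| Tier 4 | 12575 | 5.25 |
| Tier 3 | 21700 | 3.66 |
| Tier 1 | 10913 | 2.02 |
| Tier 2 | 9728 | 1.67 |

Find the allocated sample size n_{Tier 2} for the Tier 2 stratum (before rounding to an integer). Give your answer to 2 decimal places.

Neyman allocation: nₕ = n·NₕSₕ / Σⱼ NⱼSⱼ.
Σ NⱼSⱼ = 12575·5.25 + 21700·3.66 + 10913·2.02 + 9728·1.67 = 183730.77.
n_{Tier 2} = 1153·9728·1.67 / 183730.77 = 101.95.

101.95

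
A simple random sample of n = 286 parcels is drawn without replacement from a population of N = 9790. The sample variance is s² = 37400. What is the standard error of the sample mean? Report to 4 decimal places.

Under SRS without replacement, Var(ȳ) = (1 − f)·s²/n with f = n/N = 286/9790 = 0.02921348.
Var(ȳ) = (1 − 0.02921348)·37400/286 = 0.97078652·130.76923 = 126.94901.
SE(ȳ) = √(126.94901) = 11.2672.

11.2672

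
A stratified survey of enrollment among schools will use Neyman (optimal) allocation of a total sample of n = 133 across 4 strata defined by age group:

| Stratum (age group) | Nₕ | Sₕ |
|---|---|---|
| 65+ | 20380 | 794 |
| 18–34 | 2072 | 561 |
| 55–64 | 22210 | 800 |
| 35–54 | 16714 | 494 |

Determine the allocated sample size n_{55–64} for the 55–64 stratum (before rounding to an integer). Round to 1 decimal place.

54.5

Neyman allocation: nₕ = n·NₕSₕ / Σⱼ NⱼSⱼ.
Σ NⱼSⱼ = 20380·794 + 2072·561 + 22210·800 + 16714·494 = 4.3368828 × 10^7.
n_{55–64} = 133·22210·800 / (4.3368828 × 10^7) = 54.5.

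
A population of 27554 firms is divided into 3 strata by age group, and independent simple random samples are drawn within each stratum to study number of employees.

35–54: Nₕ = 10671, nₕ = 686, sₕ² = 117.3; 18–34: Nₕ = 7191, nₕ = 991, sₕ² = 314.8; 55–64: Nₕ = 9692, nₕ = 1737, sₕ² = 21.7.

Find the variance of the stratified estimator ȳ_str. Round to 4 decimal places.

0.0439

Var(ȳ_str) = Σₕ Wₕ²(1 − fₕ)sₕ²/nₕ with Wₕ = Nₕ/N, N = 27554.
35–54: Wₕ = 0.38727589; term = 0.38727589²·(1 − 0.06428638)·117.3/686 = 0.023997046.
18–34: Wₕ = 0.26097844; term = 0.26097844²·(1 − 0.13781115)·314.8/991 = 0.018654033.
55–64: Wₕ = 0.35174566; term = 0.35174566²·(1 − 0.17921998)·21.7/1737 = 0.0012686569.
Sum = 0.043919736.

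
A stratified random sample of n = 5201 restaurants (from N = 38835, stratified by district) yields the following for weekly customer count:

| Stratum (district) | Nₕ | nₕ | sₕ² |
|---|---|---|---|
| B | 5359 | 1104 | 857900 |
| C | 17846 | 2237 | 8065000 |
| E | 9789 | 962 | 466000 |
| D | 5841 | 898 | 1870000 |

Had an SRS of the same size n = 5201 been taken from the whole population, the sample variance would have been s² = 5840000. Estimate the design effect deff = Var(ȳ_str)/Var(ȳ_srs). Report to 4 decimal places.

Var(ȳ_str) = Σ Wₕ²(1−fₕ)sₕ²/nₕ with Wₕ = Nₕ/38835:
  B: (5359/38835)²·(1−1104/5359)·857900/1104 = 11.749092
  C: (17846/38835)²·(1−2237/17846)·8065000/2237 = 665.89804
  E: (9789/38835)²·(1−962/9789)·466000/962 = 27.753367
  D: (5841/38835)²·(1−898/5841)·1870000/898 = 39.865431
  → Var(ȳ_str) = 745.26593.
Var(ȳ_srs) = (1 − 5201/38835)·5840000/5201 = 972.48118.
deff = 745.26593 / 972.48118 = 0.7664.

0.7664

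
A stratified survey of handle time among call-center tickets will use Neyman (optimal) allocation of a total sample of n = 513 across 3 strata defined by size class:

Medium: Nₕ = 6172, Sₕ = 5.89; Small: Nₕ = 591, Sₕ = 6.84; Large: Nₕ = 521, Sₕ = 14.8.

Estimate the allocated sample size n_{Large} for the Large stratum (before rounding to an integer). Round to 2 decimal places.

82.23

Neyman allocation: nₕ = n·NₕSₕ / Σⱼ NⱼSⱼ.
Σ NⱼSⱼ = 6172·5.89 + 591·6.84 + 521·14.8 = 48106.32.
n_{Large} = 513·521·14.8 / 48106.32 = 82.23.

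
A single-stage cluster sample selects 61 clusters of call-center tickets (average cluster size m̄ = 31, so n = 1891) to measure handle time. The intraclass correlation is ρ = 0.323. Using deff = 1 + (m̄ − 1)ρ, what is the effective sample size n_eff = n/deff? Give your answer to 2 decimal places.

deff = 1 + (31 − 1)·0.323 = 1 + 9.69 = 10.69.
n_eff = 1891 / 10.69 = 176.89.

176.89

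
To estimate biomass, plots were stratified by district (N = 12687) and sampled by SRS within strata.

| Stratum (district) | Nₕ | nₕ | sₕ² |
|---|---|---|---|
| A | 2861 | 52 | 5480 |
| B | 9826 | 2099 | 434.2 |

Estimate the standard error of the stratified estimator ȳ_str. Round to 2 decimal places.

2.32

Var(ȳ_str) = Σₕ Wₕ²(1 − fₕ)sₕ²/nₕ with Wₕ = Nₕ/N, N = 12687.
A: Wₕ = 0.22550642; term = 0.22550642²·(1 − 0.01817546)·5480/52 = 5.2617345.
B: Wₕ = 0.77449358; term = 0.77449358²·(1 − 0.21361693)·434.2/2099 = 0.097576935.
Sum = 5.3593114.
SE = √(5.3593114) = 2.32.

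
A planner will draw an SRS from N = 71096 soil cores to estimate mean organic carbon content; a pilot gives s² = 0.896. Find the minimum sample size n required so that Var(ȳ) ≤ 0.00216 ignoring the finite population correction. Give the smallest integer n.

415

Without fpc, n₀ = s²/D = 0.896/0.00216 = 414.8148.
Rounding up, n = 415.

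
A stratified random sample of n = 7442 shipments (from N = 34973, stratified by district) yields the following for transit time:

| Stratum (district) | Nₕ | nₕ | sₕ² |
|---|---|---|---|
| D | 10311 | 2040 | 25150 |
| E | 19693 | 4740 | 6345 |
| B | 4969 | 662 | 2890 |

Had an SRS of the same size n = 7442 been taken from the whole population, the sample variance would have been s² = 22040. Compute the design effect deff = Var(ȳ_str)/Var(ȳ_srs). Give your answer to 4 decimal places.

Var(ȳ_str) = Σ Wₕ²(1−fₕ)sₕ²/nₕ with Wₕ = Nₕ/34973:
  D: (10311/34973)²·(1−2040/10311)·25150/2040 = 0.8596088
  E: (19693/34973)²·(1−4740/19693)·6345/4740 = 0.32227582
  B: (4969/34973)²·(1−662/4969)·2890/662 = 0.076386735
  → Var(ȳ_str) = 1.2582714.
Var(ȳ_srs) = (1 − 7442/34973)·22040/7442 = 2.331369.
deff = 1.2582714 / 2.331369 = 0.5397.

0.5397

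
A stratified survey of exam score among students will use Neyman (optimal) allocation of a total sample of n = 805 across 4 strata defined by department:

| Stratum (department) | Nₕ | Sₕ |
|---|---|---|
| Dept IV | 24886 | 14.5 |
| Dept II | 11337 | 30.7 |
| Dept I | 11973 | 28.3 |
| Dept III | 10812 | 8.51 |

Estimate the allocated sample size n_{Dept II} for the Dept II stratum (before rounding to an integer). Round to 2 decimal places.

Neyman allocation: nₕ = n·NₕSₕ / Σⱼ NⱼSⱼ.
Σ NⱼSⱼ = 24886·14.5 + 11337·30.7 + 11973·28.3 + 10812·8.51 = 1.1397389 × 10^6.
n_{Dept II} = 805·11337·30.7 / (1.1397389 × 10^6) = 245.83.

245.83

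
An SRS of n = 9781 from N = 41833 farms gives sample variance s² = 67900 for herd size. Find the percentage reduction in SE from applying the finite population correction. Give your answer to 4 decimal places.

f = n/N = 9781/41833 = 0.23381063.
SE_no-fpc = √(s²/n) = 2.6347733; SE_fpc = √((1−f)s²/n) = 2.3062762.
Ratio = √(1−f) = 0.87532244. Reduction = 100·(1 − 0.87532244) = 12.4678%.

12.4678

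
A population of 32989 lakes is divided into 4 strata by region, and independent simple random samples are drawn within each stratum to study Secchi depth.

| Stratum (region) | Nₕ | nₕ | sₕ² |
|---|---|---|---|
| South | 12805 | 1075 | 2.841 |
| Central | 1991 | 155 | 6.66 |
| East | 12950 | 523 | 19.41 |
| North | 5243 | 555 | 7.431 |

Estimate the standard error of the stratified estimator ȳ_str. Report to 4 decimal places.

0.0794

Var(ȳ_str) = Σₕ Wₕ²(1 − fₕ)sₕ²/nₕ with Wₕ = Nₕ/N, N = 32989.
South: Wₕ = 0.38815969; term = 0.38815969²·(1 − 0.08395158)·2.841/1075 = 3.6475568 × 10^-4.
Central: Wₕ = 0.06035345; term = 0.06035345²·(1 − 0.07785033)·6.66/155 = 1.4432719 × 10^-4.
East: Wₕ = 0.39255509; term = 0.39255509²·(1 − 0.04038610)·19.41/523 = 0.0054880949.
North: Wₕ = 0.15893177; term = 0.15893177²·(1 − 0.10585543)·7.431/555 = 3.0240115 × 10^-4.
Sum = 0.0062995789.
SE = √(0.0062995789) = 0.0794.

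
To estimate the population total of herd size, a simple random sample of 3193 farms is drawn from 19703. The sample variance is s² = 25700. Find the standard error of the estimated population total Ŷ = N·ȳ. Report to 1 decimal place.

51169.0

Var(Ŷ) = N²·Var(ȳ) = N²·(1 − n/N)·s²/n.
f = 3193/19703 = 0.16205654; Var(ȳ) = 0.83794346·25700/3193 = 6.744487.
Var(Ŷ) = 19703² · 6.744487 = 2.6182652 × 10^9.
SE(Ŷ) = √(2.6182652 × 10^9) = 51169.0.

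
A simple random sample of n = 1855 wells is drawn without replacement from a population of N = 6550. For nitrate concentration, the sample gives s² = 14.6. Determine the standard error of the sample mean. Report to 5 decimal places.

0.07511

Under SRS without replacement, Var(ȳ) = (1 − f)·s²/n with f = n/N = 1855/6550 = 0.28320611.
Var(ȳ) = (1 − 0.28320611)·14.6/1855 = 0.71679389·0.0078706199 = 0.0056416123.
SE(ȳ) = √(0.0056416123) = 0.07511.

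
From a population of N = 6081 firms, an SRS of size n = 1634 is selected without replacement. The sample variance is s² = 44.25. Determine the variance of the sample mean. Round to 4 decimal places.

Under SRS without replacement, Var(ȳ) = (1 − f)·s²/n with f = n/N = 1634/6081 = 0.26870580.
Var(ȳ) = (1 − 0.26870580)·44.25/1634 = 0.73129420·0.027080783 = 0.01980402.

0.0198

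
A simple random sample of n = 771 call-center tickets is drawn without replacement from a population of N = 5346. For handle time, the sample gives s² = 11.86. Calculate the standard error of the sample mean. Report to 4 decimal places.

0.1147

Under SRS without replacement, Var(ȳ) = (1 − f)·s²/n with f = n/N = 771/5346 = 0.14421998.
Var(ȳ) = (1 − 0.14421998)·11.86/771 = 0.85578002·0.01538262 = 0.013164139.
SE(ȳ) = √(0.013164139) = 0.1147.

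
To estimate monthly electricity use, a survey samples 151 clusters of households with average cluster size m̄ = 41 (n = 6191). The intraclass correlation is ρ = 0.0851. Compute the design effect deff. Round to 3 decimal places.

4.404

deff = 1 + (41 − 1)·0.0851 = 1 + 3.404 = 4.404.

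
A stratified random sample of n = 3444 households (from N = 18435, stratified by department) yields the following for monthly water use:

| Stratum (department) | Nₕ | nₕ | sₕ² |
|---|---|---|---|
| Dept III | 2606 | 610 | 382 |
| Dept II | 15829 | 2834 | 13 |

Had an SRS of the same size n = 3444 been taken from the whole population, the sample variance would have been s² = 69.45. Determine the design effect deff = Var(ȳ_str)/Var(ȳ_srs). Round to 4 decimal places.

0.7538

Var(ȳ_str) = Σ Wₕ²(1−fₕ)sₕ²/nₕ with Wₕ = Nₕ/18435:
  Dept III: (2606/18435)²·(1−610/2606)·382/610 = 0.009584781
  Dept II: (15829/18435)²·(1−2834/15829)·13/2834 = 0.0027764316
  → Var(ȳ_str) = 0.012361213.
Var(ȳ_srs) = (1 − 3444/18435)·69.45/3444 = 0.016398215.
deff = 0.012361213 / 0.016398215 = 0.7538.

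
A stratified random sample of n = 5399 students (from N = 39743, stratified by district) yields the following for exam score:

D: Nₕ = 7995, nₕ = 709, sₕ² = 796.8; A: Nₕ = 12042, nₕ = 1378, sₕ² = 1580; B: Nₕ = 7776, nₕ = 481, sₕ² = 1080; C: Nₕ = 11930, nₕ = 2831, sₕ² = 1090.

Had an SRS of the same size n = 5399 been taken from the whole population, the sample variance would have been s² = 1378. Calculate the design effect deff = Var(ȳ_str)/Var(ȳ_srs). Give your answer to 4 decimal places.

Var(ȳ_str) = Σ Wₕ²(1−fₕ)sₕ²/nₕ with Wₕ = Nₕ/39743:
  D: (7995/39743)²·(1−709/7995)·796.8/709 = 0.04144665
  A: (12042/39743)²·(1−1378/12042)·1580/1378 = 0.093219192
  B: (7776/39743)²·(1−481/7776)·1080/481 = 0.080637849
  C: (11930/39743)²·(1−2831/11930)·1090/2831 = 0.026460585
  → Var(ȳ_str) = 0.24176428.
Var(ȳ_srs) = (1 − 5399/39743)·1378/5399 = 0.22055968.
deff = 0.24176428 / 0.22055968 = 1.0961.

1.0961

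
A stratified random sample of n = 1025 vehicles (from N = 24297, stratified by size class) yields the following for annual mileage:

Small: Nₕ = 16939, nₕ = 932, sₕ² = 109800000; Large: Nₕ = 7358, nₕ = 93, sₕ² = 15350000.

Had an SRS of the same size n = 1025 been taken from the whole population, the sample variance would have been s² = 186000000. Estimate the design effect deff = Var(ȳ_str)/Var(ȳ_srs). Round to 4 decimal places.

0.3973

Var(ȳ_str) = Σ Wₕ²(1−fₕ)sₕ²/nₕ with Wₕ = Nₕ/24297:
  Small: (16939/24297)²·(1−932/16939)·109800000/932 = 54110.162
  Large: (7358/24297)²·(1−93/7358)·15350000/93 = 14945.675
  → Var(ȳ_str) = 69055.837.
Var(ȳ_srs) = (1 − 1025/24297)·186000000/1025 = 173808.15.
deff = 69055.837 / 173808.15 = 0.3973.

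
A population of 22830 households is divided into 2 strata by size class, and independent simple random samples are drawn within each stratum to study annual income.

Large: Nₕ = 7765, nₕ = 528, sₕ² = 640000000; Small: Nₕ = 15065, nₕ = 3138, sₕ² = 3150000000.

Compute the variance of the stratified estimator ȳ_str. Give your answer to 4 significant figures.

476700

Var(ȳ_str) = Σₕ Wₕ²(1 − fₕ)sₕ²/nₕ with Wₕ = Nₕ/N, N = 22830.
Large: Wₕ = 0.34012265; term = 0.34012265²·(1 − 0.06799742)·640000000/528 = 130687.56.
Small: Wₕ = 0.65987735; term = 0.65987735²·(1 − 0.20829738)·3150000000/3138 = 346055.81.
Sum = 476743.37.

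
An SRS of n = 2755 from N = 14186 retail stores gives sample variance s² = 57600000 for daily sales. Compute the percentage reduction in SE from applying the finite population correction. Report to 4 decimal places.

10.2339

f = n/N = 2755/14186 = 0.19420555.
SE_no-fpc = √(s²/n) = 144.59406; SE_fpc = √((1−f)s²/n) = 129.79638.
Ratio = √(1−f) = 0.89766054. Reduction = 100·(1 − 0.89766054) = 10.2339%.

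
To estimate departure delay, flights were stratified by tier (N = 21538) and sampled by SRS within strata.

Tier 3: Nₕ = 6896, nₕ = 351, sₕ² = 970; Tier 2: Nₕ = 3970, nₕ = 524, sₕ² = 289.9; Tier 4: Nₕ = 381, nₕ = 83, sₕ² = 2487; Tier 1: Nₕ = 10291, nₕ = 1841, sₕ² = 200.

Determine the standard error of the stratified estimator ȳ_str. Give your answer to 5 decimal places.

0.55937

Var(ȳ_str) = Σₕ Wₕ²(1 − fₕ)sₕ²/nₕ with Wₕ = Nₕ/N, N = 21538.
Tier 3: Wₕ = 0.32017829; term = 0.32017829²·(1 − 0.05089907)·970/351 = 0.26888141.
Tier 2: Wₕ = 0.18432538; term = 0.18432538²·(1 − 0.13198992)·289.9/524 = 0.016315935.
Tier 4: Wₕ = 0.01768966; term = 0.01768966²·(1 − 0.21784777)·2487/83 = 0.0073337852.
Tier 1: Wₕ = 0.47780667; term = 0.47780667²·(1 − 0.17889418)·200/1841 = 0.020364781.
Sum = 0.31289591.
SE = √(0.31289591) = 0.55937.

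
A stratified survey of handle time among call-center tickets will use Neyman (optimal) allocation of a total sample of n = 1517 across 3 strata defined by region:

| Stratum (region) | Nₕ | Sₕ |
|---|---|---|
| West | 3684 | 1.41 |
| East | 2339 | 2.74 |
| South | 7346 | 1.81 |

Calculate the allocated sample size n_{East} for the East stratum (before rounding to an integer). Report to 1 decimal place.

390.5

Neyman allocation: nₕ = n·NₕSₕ / Σⱼ NⱼSⱼ.
Σ NⱼSⱼ = 3684·1.41 + 2339·2.74 + 7346·1.81 = 24899.56.
n_{East} = 1517·2339·2.74 / 24899.56 = 390.5.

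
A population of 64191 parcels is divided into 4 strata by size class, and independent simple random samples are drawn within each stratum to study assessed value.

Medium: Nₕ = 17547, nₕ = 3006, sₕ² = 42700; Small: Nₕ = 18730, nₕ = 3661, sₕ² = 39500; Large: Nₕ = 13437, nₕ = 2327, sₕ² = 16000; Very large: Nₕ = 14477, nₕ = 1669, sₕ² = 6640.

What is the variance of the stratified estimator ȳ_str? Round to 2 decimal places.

2.05

Var(ȳ_str) = Σₕ Wₕ²(1 − fₕ)sₕ²/nₕ with Wₕ = Nₕ/N, N = 64191.
Medium: Wₕ = 0.27335608; term = 0.27335608²·(1 − 0.17131134)·42700/3006 = 0.87960516.
Small: Wₕ = 0.29178545; term = 0.29178545²·(1 − 0.19546183)·39500/3661 = 0.7390457.
Large: Wₕ = 0.20932841; term = 0.20932841²·(1 − 0.17317854)·16000/2327 = 0.2491103.
Very large: Wₕ = 0.22553006; term = 0.22553006²·(1 − 0.11528632)·6640/1669 = 0.17902899.
Sum = 2.0467902.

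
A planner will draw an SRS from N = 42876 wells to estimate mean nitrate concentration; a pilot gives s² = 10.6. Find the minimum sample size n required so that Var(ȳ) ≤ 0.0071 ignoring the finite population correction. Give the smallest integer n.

1493

Without fpc, n₀ = s²/D = 10.6/0.0071 = 1492.9577.
Rounding up, n = 1493.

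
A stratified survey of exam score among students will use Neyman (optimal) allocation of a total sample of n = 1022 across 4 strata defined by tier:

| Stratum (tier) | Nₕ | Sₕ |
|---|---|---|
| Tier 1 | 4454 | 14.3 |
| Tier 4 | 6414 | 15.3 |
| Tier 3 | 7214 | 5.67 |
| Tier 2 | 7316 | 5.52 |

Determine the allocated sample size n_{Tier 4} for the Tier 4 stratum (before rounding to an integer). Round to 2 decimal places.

Neyman allocation: nₕ = n·NₕSₕ / Σⱼ NⱼSⱼ.
Σ NⱼSⱼ = 4454·14.3 + 6414·15.3 + 7214·5.67 + 7316·5.52 = 243114.1.
n_{Tier 4} = 1022·6414·15.3 / 243114.1 = 412.54.

412.54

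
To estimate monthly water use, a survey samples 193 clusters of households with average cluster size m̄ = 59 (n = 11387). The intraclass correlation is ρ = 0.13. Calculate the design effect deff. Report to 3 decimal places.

deff = 1 + (59 − 1)·0.13 = 1 + 7.54 = 8.54.

8.540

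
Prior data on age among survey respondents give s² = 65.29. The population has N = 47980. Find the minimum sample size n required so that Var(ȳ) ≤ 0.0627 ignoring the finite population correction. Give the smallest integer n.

1042

Without fpc, n₀ = s²/D = 65.29/0.0627 = 1041.3078.
Rounding up, n = 1042.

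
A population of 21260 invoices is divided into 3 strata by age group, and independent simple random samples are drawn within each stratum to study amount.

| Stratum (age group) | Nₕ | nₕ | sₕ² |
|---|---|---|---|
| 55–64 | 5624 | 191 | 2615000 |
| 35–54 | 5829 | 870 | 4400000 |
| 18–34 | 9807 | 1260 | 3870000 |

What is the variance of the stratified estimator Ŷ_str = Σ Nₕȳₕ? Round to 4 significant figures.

8.220 × 10^11

Var(Ŷ_str) = Σₕ Nₕ²(1 − fₕ)sₕ²/nₕ.
55–64: 5624²·(1 − 191/5624)·2615000/191 = 4.1833417 × 10^11.
35–54: 5829²·(1 − 870/5829)·4400000/870 = 1.4619132 × 10^11.
18–34: 9807²·(1 − 1260/9807)·3870000/1260 = 2.5744846 × 10^11.
Sum = 8.2197395 × 10^11.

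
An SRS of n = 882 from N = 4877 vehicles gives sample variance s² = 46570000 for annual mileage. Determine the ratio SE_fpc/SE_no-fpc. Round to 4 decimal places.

f = n/N = 882/4877 = 0.18084888.
SE_no-fpc = √(s²/n) = 229.78349; SE_fpc = √((1−f)s²/n) = 207.97007.
Ratio = √(1−f) = 0.90506968.

0.9051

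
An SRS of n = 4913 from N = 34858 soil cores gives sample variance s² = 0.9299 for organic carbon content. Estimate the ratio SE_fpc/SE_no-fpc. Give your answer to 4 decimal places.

0.9269

f = n/N = 4913/34858 = 0.14094326.
SE_no-fpc = √(s²/n) = 0.013757665; SE_fpc = √((1−f)s²/n) = 0.012751335.
Ratio = √(1−f) = 0.92685314.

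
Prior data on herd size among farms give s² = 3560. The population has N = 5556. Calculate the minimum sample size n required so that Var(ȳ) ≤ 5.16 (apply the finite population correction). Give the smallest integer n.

614

Without fpc, n₀ = s²/D = 3560/5.16 = 689.9225.
With fpc, (1 − n/N)·s²/n ≤ D requires n ≥ n₀/(1 + n₀/N) = 689.9225/(1 + 689.9225/5556) = 613.7139.
Rounding up, n = 614.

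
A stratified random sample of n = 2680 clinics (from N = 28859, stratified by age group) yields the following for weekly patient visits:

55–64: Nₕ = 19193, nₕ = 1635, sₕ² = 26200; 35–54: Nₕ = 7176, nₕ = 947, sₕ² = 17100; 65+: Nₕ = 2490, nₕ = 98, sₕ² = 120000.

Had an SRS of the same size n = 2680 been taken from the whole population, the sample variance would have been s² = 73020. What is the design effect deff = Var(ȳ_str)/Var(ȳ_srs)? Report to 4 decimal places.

0.6559

Var(ȳ_str) = Σ Wₕ²(1−fₕ)sₕ²/nₕ with Wₕ = Nₕ/28859:
  55–64: (19193/28859)²·(1−1635/19193)·26200/1635 = 6.4839385
  35–54: (7176/28859)²·(1−947/7176)·17100/947 = 0.96913513
  65+: (2490/28859)²·(1−98/2490)·120000/98 = 8.7569554
  → Var(ȳ_str) = 16.210029.
Var(ȳ_srs) = (1 − 2680/28859)·73020/2680 = 24.716035.
deff = 16.210029 / 24.716035 = 0.6559.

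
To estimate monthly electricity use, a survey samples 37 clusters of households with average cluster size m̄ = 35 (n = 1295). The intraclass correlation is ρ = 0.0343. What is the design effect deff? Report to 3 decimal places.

2.166

deff = 1 + (35 − 1)·0.0343 = 1 + 1.1662 = 2.1662.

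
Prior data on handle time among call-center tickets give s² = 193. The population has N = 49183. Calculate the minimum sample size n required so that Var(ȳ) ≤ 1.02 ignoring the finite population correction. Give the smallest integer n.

Without fpc, n₀ = s²/D = 193/1.02 = 189.2157.
Rounding up, n = 190.

190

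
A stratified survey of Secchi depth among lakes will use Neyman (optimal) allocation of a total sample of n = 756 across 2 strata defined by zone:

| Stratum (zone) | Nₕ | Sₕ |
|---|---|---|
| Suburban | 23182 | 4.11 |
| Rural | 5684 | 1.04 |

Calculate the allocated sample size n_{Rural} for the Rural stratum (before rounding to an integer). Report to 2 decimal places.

Neyman allocation: nₕ = n·NₕSₕ / Σⱼ NⱼSⱼ.
Σ NⱼSⱼ = 23182·4.11 + 5684·1.04 = 101189.38.
n_{Rural} = 756·5684·1.04 / 101189.38 = 44.16.

44.16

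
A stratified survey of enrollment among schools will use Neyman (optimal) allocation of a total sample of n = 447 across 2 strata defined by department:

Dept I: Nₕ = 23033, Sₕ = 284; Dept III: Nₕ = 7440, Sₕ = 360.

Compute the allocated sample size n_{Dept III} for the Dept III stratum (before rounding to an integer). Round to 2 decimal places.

129.86

Neyman allocation: nₕ = n·NₕSₕ / Σⱼ NⱼSⱼ.
Σ NⱼSⱼ = 23033·284 + 7440·360 = 9.219772 × 10^6.
n_{Dept III} = 447·7440·360 / (9.219772 × 10^6) = 129.86.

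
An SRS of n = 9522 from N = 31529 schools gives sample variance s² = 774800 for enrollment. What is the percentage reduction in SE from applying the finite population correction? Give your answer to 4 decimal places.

16.4541

f = n/N = 9522/31529 = 0.30200768.
SE_no-fpc = √(s²/n) = 9.0205022; SE_fpc = √((1−f)s²/n) = 7.5362629.
Ratio = √(1−f) = 0.83545935. Reduction = 100·(1 − 0.83545935) = 16.4541%.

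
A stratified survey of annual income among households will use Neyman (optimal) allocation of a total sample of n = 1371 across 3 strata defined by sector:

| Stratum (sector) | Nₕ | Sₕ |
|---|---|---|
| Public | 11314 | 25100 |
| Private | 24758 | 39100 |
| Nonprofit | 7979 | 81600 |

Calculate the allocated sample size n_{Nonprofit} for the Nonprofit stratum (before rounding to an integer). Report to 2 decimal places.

469.04

Neyman allocation: nₕ = n·NₕSₕ / Σⱼ NⱼSⱼ.
Σ NⱼSⱼ = 11314·25100 + 24758·39100 + 7979·81600 = 1.9031056 × 10^9.
n_{Nonprofit} = 1371·7979·81600 / (1.9031056 × 10^9) = 469.04.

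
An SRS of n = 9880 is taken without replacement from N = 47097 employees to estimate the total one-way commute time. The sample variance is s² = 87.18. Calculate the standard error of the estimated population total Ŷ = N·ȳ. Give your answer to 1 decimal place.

3932.8

Var(Ŷ) = N²·Var(ȳ) = N²·(1 − n/N)·s²/n.
f = 9880/47097 = 0.20977982; Var(ȳ) = 0.79022018·87.18/9880 = 0.0069728133.
Var(Ŷ) = 47097² · 0.0069728133 = 1.5466588 × 10^7.
SE(Ŷ) = √(1.5466588 × 10^7) = 3932.8.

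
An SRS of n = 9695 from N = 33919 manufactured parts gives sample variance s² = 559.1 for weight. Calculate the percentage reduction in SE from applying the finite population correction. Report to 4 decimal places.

15.4913

f = n/N = 9695/33919 = 0.28582800.
SE_no-fpc = √(s²/n) = 0.2401435; SE_fpc = √((1−f)s²/n) = 0.20294215.
Ratio = √(1−f) = 0.84508698. Reduction = 100·(1 − 0.84508698) = 15.4913%.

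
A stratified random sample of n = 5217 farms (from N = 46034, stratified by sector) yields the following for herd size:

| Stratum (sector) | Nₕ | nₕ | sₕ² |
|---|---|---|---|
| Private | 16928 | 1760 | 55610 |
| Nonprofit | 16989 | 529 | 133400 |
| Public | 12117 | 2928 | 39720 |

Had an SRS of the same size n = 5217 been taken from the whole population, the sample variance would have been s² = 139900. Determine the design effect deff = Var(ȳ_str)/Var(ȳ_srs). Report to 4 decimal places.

1.5905

Var(ȳ_str) = Σ Wₕ²(1−fₕ)sₕ²/nₕ with Wₕ = Nₕ/46034:
  Private: (16928/46034)²·(1−1760/16928)·55610/1760 = 3.8283953
  Nonprofit: (16989/46034)²·(1−529/16989)·133400/529 = 33.27671
  Public: (12117/46034)²·(1−2928/12117)·39720/2928 = 0.71276128
  → Var(ȳ_str) = 37.817867.
Var(ȳ_srs) = (1 − 5217/46034)·139900/5217 = 23.77712.
deff = 37.817867 / 23.77712 = 1.5905.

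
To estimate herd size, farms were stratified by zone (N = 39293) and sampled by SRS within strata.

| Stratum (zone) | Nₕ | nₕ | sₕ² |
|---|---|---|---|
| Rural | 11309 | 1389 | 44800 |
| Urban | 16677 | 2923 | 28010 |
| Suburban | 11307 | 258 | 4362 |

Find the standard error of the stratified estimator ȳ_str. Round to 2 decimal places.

2.27

Var(ȳ_str) = Σₕ Wₕ²(1 − fₕ)sₕ²/nₕ with Wₕ = Nₕ/N, N = 39293.
Rural: Wₕ = 0.28781208; term = 0.28781208²·(1 − 0.12282253)·44800/1389 = 2.343588.
Urban: Wₕ = 0.42442674; term = 0.42442674²·(1 − 0.17527133)·28010/2923 = 1.4236422.
Suburban: Wₕ = 0.28776118; term = 0.28776118²·(1 − 0.02281772)·4362/258 = 1.3680625.
Sum = 5.1352927.
SE = √(5.1352927) = 2.27.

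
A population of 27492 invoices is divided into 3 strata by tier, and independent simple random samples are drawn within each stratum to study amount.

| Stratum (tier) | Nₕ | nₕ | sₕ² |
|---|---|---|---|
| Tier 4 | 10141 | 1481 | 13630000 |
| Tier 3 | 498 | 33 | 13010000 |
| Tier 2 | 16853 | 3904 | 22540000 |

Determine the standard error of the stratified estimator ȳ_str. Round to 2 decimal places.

53.45

Var(ȳ_str) = Σₕ Wₕ²(1 − fₕ)sₕ²/nₕ with Wₕ = Nₕ/N, N = 27492.
Tier 4: Wₕ = 0.36887094; term = 0.36887094²·(1 − 0.14604082)·13630000/1481 = 1069.3671.
Tier 3: Wₕ = 0.01811436; term = 0.01811436²·(1 − 0.06626506)·13010000/33 = 120.79056.
Tier 2: Wₕ = 0.61301470; term = 0.61301470²·(1 − 0.23165015)·22540000/3904 = 1667.0356.
Sum = 2857.1933.
SE = √(2857.1933) = 53.45.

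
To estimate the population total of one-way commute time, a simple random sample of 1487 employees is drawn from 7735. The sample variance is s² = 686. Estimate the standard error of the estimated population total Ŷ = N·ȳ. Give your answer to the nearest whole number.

4722

Var(Ŷ) = N²·Var(ȳ) = N²·(1 − n/N)·s²/n.
f = 1487/7735 = 0.19224305; Var(ȳ) = 0.80775695·686/1487 = 0.37264376.
Var(Ŷ) = 7735² · 0.37264376 = 2.229536 × 10^7.
SE(Ŷ) = √(2.229536 × 10^7) = 4722.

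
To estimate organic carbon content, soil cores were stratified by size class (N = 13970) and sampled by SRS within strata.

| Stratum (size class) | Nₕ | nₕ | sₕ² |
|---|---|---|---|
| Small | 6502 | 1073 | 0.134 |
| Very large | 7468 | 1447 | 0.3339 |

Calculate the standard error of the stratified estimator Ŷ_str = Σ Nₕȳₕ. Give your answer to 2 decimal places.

121.59

Var(Ŷ_str) = Σₕ Nₕ²(1 − fₕ)sₕ²/nₕ.
Small: 6502²·(1 − 1073/6502)·0.134/1073 = 4408.3075.
Very large: 7468²·(1 − 1447/7468)·0.3339/1447 = 10375.782.
Sum = 14784.09.
SE = √(14784.09) = 121.59.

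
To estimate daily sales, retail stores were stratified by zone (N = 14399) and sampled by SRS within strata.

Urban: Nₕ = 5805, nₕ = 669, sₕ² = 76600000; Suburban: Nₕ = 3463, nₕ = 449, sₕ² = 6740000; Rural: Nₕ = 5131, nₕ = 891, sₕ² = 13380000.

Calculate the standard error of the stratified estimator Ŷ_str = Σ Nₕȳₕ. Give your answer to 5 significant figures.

1.9741 × 10^6

Var(Ŷ_str) = Σₕ Nₕ²(1 − fₕ)sₕ²/nₕ.
Urban: 5805²·(1 − 669/5805)·76600000/669 = 3.4137357 × 10^12.
Suburban: 3463²·(1 − 449/3463)·6740000/449 = 1.5667846 × 10^11.
Rural: 5131²·(1 − 891/5131)·13380000/891 = 3.2669785 × 10^11.
Sum = 3.897112 × 10^12.
SE = √(3.897112 × 10^12) = 1.9741 × 10^6.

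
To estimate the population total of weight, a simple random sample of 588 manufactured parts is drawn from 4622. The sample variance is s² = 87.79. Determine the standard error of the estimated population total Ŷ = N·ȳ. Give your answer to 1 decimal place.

Var(Ŷ) = N²·Var(ȳ) = N²·(1 − n/N)·s²/n.
f = 588/4622 = 0.12721765; Var(ȳ) = 0.87278235·87.79/588 = 0.13030878.
Var(Ŷ) = 4622² · 0.13030878 = 2.7837714 × 10^6.
SE(Ŷ) = √(2.7837714 × 10^6) = 1668.5.

1668.5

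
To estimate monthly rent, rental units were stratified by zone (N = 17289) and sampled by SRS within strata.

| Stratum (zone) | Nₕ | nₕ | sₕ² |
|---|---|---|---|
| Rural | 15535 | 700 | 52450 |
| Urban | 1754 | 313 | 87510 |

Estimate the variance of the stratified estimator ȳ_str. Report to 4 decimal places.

Var(ȳ_str) = Σₕ Wₕ²(1 − fₕ)sₕ²/nₕ with Wₕ = Nₕ/N, N = 17289.
Rural: Wₕ = 0.89854821; term = 0.89854821²·(1 − 0.04505954)·52450/700 = 57.770551.
Urban: Wₕ = 0.10145179; term = 0.10145179²·(1 − 0.17844926)·87510/313 = 2.3641072.
Sum = 60.134658.

60.1347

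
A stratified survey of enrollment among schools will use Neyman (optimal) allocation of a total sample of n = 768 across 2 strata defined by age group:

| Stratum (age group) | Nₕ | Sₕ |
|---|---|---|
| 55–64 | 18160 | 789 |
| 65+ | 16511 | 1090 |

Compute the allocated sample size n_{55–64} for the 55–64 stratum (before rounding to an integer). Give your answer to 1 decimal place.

Neyman allocation: nₕ = n·NₕSₕ / Σⱼ NⱼSⱼ.
Σ NⱼSⱼ = 18160·789 + 16511·1090 = 3.232523 × 10^7.
n_{55–64} = 768·18160·789 / (3.232523 × 10^7) = 340.4.

340.4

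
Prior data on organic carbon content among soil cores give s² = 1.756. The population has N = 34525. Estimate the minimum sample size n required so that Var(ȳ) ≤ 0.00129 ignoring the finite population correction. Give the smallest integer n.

1362

Without fpc, n₀ = s²/D = 1.756/0.00129 = 1361.2403.
Rounding up, n = 1362.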